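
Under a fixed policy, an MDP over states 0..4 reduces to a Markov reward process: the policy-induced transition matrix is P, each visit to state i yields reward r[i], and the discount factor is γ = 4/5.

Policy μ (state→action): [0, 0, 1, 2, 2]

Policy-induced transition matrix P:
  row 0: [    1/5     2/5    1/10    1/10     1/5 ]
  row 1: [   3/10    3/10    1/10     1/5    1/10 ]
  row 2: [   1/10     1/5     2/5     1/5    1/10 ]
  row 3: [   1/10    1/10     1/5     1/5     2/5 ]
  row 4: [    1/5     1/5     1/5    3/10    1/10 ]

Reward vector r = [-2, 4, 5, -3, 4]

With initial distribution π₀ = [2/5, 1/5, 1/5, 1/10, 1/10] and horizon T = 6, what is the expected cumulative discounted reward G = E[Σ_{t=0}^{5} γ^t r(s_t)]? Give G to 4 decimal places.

t=0: π = [0.4000, 0.2000, 0.2000, 0.1000, 0.1000], E[r] = 1.1000, γ^t·E[r] = 1.100000, running G = 1.100000
t=1: π = [0.1900, 0.2900, 0.1800, 0.1700, 0.1700], E[r] = 1.8500, γ^t·E[r] = 1.480000, running G = 2.580000
t=2: π = [0.1940, 0.2500, 0.1880, 0.1980, 0.1700], E[r] = 1.6380, γ^t·E[r] = 1.048320, running G = 3.628320
t=3: π = [0.1864, 0.2440, 0.1932, 0.1976, 0.1788], E[r] = 1.6916, γ^t·E[r] = 0.866099, running G = 4.494419
t=4: π = [0.1853, 0.2419, 0.1956, 0.1992, 0.1779], E[r] = 1.6890, γ^t·E[r] = 0.691814, running G = 5.186234
t=5: π = [0.1847, 0.2413, 0.1964, 0.1993, 0.1783], E[r] = 1.6933, γ^t·E[r] = 0.554870, running G = 5.741103

G = 5.7411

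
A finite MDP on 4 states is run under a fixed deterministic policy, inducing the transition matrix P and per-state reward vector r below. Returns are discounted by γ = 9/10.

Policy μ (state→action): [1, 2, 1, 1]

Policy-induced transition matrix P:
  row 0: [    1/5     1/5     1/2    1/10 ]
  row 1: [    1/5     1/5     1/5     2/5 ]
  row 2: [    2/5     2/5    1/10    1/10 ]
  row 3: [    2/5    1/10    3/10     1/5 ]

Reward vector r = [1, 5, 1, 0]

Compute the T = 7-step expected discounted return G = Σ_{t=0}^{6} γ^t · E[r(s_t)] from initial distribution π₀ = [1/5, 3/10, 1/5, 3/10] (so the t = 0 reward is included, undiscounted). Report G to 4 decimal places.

G = 9.1819

t=0: π = [0.2000, 0.3000, 0.2000, 0.3000], E[r] = 1.9000, γ^t·E[r] = 1.900000, running G = 1.900000
t=1: π = [0.3000, 0.2100, 0.2700, 0.2200], E[r] = 1.6200, γ^t·E[r] = 1.458000, running G = 3.358000
t=2: π = [0.2980, 0.2320, 0.2850, 0.1850], E[r] = 1.7430, γ^t·E[r] = 1.411830, running G = 4.769830
t=3: π = [0.2940, 0.2385, 0.2794, 0.1881], E[r] = 1.7659, γ^t·E[r] = 1.287341, running G = 6.057171
t=4: π = [0.2935, 0.2371, 0.2791, 0.1904], E[r] = 1.7579, γ^t·E[r] = 1.153371, running G = 7.210542
t=5: π = [0.2939, 0.2368, 0.2792, 0.1902], E[r] = 1.7570, γ^t·E[r] = 1.037464, running G = 8.248007
t=6: π = [0.2939, 0.2368, 0.2793, 0.1900], E[r] = 1.7572, γ^t·E[r] = 0.933865, running G = 9.181872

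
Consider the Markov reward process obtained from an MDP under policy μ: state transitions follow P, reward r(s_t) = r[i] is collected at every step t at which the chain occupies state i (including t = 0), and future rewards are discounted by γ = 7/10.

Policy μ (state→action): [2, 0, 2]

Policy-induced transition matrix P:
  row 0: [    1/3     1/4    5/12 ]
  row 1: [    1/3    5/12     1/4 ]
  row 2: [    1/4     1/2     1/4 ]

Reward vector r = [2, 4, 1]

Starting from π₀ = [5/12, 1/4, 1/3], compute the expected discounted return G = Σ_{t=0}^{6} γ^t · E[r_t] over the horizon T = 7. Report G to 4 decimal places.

G = 7.2395

t=0: π = [0.4167, 0.2500, 0.3333], E[r] = 2.1667, γ^t·E[r] = 2.166667, running G = 2.166667
t=1: π = [0.3056, 0.3750, 0.3194], E[r] = 2.4306, γ^t·E[r] = 1.701389, running G = 3.868056
t=2: π = [0.3067, 0.3924, 0.3009], E[r] = 2.4838, γ^t·E[r] = 1.217060, running G = 5.085116
t=3: π = [0.3083, 0.3906, 0.3011], E[r] = 2.4801, γ^t·E[r] = 0.850685, running G = 5.935801
t=4: π = [0.3082, 0.3904, 0.3014], E[r] = 2.4794, γ^t·E[r] = 0.595302, running G = 6.531103
t=5: π = [0.3082, 0.3904, 0.3014], E[r] = 2.4794, γ^t·E[r] = 0.416720, running G = 6.947823
t=6: π = [0.3082, 0.3904, 0.3014], E[r] = 2.4795, γ^t·E[r] = 0.291705, running G = 7.239528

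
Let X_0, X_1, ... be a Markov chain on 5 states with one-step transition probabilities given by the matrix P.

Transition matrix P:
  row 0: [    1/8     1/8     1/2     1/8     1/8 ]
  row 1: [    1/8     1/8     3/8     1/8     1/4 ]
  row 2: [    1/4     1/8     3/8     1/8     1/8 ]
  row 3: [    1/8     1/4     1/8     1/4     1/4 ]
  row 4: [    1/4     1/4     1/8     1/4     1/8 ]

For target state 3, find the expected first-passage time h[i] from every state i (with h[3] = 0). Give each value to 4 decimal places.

h = [7.0000, 6.8889, 7.0000, 0.0000, 6.1111]

First-step conditioning: h[3] = 0; for i ≠ 3, h[i] = 1 + Σ_k P[i][k]·h[k].
  h[0] = 1 + 1/8·h[0] + 1/8·h[1] + 1/2·h[2] + 1/8·h[4]
  h[1] = 1 + 1/8·h[0] + 1/8·h[1] + 3/8·h[2] + 1/4·h[4]
  h[2] = 1 + 1/4·h[0] + 1/8·h[1] + 3/8·h[2] + 1/8·h[4]
  h[4] = 1 + 1/4·h[0] + 1/4·h[1] + 1/8·h[2] + 1/8·h[4]
Solving the 4×4 linear system over states ≠ 3 gives exactly h = [7, 62/9, 7, 0, 55/9] (h[3] = 0 is the target).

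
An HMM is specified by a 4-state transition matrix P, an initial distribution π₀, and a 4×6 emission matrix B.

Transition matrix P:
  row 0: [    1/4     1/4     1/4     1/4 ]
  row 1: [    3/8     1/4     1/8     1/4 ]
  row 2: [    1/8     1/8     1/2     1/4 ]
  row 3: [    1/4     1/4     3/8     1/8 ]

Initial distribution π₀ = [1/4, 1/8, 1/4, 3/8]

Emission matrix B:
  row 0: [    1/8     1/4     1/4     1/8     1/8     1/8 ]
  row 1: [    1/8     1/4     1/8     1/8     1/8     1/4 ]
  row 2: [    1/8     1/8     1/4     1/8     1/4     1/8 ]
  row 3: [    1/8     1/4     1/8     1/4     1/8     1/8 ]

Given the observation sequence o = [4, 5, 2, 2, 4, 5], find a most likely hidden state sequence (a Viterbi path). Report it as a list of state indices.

path = [2, 2, 2, 2, 2, 2]

t=0: δ = [3.125e-02, 1.562e-02, 6.250e-02, 4.688e-02]  (obs o_0=4)
t=1: δ = [1.465e-03, 2.930e-03, 3.906e-03, 1.953e-03]  ψ = [3, 3, 2, 2]  (obs o_1=5)
t=2: δ = [2.747e-04, 9.155e-05, 4.883e-04, 1.221e-04]  ψ = [1, 1, 2, 2]  (obs o_2=2)
t=3: δ = [1.717e-05, 8.583e-06, 6.104e-05, 1.526e-05]  ψ = [0, 0, 2, 2]  (obs o_3=2)
t=4: δ = [9.537e-07, 9.537e-07, 7.629e-06, 1.907e-06]  ψ = [2, 2, 2, 2]  (obs o_4=4)
t=5: δ = [1.192e-07, 2.384e-07, 4.768e-07, 2.384e-07]  ψ = [2, 2, 2, 2]  (obs o_5=5)
backtrack: best end state = 2; path = [2, 2, 2, 2, 2, 2]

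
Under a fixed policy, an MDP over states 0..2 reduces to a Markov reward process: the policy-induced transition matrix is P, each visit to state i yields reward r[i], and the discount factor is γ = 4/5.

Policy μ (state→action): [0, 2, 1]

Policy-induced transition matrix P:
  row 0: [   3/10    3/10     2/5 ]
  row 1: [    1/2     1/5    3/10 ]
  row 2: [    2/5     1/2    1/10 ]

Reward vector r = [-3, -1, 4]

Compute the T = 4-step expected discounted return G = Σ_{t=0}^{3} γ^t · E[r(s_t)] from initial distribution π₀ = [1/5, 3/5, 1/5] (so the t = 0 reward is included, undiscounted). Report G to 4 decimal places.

t=0: π = [0.2000, 0.6000, 0.2000], E[r] = -0.4000, γ^t·E[r] = -0.400000, running G = -0.400000
t=1: π = [0.4400, 0.2800, 0.2800], E[r] = -0.4800, γ^t·E[r] = -0.384000, running G = -0.784000
t=2: π = [0.3840, 0.3280, 0.2880], E[r] = -0.3280, γ^t·E[r] = -0.209920, running G = -0.993920
t=3: π = [0.3944, 0.3248, 0.2808], E[r] = -0.3848, γ^t·E[r] = -0.197018, running G = -1.190938

G = -1.1909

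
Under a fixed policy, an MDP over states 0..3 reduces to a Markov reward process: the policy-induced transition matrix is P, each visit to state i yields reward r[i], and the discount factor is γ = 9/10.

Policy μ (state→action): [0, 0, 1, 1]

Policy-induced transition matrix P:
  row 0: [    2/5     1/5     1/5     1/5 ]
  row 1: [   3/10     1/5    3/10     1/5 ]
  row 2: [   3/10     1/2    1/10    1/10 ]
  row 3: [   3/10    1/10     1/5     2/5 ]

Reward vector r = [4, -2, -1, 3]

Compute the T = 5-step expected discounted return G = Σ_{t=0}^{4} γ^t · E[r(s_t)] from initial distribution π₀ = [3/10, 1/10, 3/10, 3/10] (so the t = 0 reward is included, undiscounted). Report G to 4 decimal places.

G = 5.7069

t=0: π = [0.3000, 0.1000, 0.3000, 0.3000], E[r] = 1.6000, γ^t·E[r] = 1.600000, running G = 1.600000
t=1: π = [0.3300, 0.2600, 0.1800, 0.2300], E[r] = 1.3100, γ^t·E[r] = 1.179000, running G = 2.779000
t=2: π = [0.3330, 0.2310, 0.2080, 0.2280], E[r] = 1.3460, γ^t·E[r] = 1.090260, running G = 3.869260
t=3: π = [0.3333, 0.2396, 0.2023, 0.2248], E[r] = 1.3261, γ^t·E[r] = 0.966727, running G = 4.835987
t=4: π = [0.3333, 0.2382, 0.2037, 0.2247], E[r] = 1.3274, γ^t·E[r] = 0.870881, running G = 5.706868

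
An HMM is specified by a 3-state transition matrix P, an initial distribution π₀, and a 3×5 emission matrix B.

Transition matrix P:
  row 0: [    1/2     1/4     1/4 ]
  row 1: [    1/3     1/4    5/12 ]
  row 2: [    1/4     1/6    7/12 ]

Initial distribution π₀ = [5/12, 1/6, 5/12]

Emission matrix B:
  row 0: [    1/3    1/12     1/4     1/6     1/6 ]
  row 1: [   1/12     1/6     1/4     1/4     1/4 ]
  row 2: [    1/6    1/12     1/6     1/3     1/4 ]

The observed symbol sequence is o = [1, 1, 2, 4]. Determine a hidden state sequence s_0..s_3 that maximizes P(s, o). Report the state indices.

path = [2, 2, 2, 2]

t=0: δ = [3.472e-02, 2.778e-02, 3.472e-02]  (obs o_0=1)
t=1: δ = [1.447e-03, 1.447e-03, 1.688e-03]  ψ = [0, 0, 2]  (obs o_1=1)
t=2: δ = [1.808e-04, 9.042e-05, 1.641e-04]  ψ = [0, 0, 2]  (obs o_2=2)
t=3: δ = [1.507e-05, 1.130e-05, 2.393e-05]  ψ = [0, 0, 2]  (obs o_3=4)
backtrack: best end state = 2; path = [2, 2, 2, 2]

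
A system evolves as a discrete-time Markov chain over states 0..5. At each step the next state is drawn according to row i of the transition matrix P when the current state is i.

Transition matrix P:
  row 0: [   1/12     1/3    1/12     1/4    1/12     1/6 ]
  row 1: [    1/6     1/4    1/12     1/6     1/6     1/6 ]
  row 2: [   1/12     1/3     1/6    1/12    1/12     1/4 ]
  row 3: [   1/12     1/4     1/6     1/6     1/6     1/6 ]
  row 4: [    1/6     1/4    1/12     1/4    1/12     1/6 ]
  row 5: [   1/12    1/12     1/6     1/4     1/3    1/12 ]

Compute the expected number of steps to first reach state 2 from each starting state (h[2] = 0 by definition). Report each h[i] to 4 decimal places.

h = [8.7856, 8.8375, 0.0000, 8.1054, 8.7812, 8.0968]

First-step conditioning: h[2] = 0; for i ≠ 2, h[i] = 1 + Σ_k P[i][k]·h[k].
  h[0] = 1 + 1/12·h[0] + 1/3·h[1] + 1/4·h[3] + 1/12·h[4] + 1/6·h[5]
  h[1] = 1 + 1/6·h[0] + 1/4·h[1] + 1/6·h[3] + 1/6·h[4] + 1/6·h[5]
  h[3] = 1 + 1/12·h[0] + 1/4·h[1] + 1/6·h[3] + 1/6·h[4] + 1/6·h[5]
  h[4] = 1 + 1/6·h[0] + 1/4·h[1] + 1/4·h[3] + 1/12·h[4] + 1/6·h[5]
  h[5] = 1 + 1/12·h[0] + 1/12·h[1] + 1/4·h[3] + 1/3·h[4] + 1/12·h[5]
Solving the 5×5 linear system over states ≠ 2 gives exactly h = [12168/1385, 2448/277, 0, 11226/1385, 12162/1385, 11214/1385] (h[2] = 0 is the target).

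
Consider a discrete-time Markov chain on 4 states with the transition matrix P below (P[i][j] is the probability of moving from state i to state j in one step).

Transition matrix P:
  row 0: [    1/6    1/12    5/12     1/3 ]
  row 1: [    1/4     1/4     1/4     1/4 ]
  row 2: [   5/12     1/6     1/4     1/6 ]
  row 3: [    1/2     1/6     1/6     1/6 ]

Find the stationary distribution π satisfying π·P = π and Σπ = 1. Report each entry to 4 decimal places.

Balance equations π_j = Σ_i π_i·P[i][j]:
  π_0 = 1/6·π_0 + 1/4·π_1 + 5/12·π_2 + 1/2·π_3
  π_1 = 1/12·π_0 + 1/4·π_1 + 1/6·π_2 + 1/6·π_3
  π_2 = 5/12·π_0 + 1/4·π_1 + 1/4·π_2 + 1/6·π_3
  normalize: π_0 + π_1 + π_2 + π_3 = 1
Solving the linear system gives exactly π = [212/645, 98/645, 184/645, 151/645].

π = [0.3287, 0.1519, 0.2853, 0.2341]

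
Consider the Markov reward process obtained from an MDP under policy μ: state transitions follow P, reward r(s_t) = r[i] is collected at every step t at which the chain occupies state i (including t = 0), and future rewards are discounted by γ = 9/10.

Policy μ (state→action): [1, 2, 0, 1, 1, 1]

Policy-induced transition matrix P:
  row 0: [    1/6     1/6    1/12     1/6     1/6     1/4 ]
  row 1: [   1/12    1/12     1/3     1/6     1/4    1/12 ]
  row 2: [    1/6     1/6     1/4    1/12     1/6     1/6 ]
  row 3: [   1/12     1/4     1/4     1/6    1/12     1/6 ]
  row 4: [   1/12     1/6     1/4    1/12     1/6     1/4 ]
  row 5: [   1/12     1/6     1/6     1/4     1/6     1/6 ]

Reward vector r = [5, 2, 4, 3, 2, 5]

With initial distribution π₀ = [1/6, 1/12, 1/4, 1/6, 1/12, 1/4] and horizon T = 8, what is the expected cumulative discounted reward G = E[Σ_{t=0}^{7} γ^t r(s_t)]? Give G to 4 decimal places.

G = 20.2195

t=0: π = [0.1667, 0.0833, 0.2500, 0.1667, 0.0833, 0.2500], E[r] = 3.9167, γ^t·E[r] = 3.916667, running G = 3.916667
t=1: π = [0.1181, 0.1736, 0.2083, 0.1597, 0.1597, 0.1806], E[r] = 3.4722, γ^t·E[r] = 3.125000, running G = 7.041667
t=2: π = [0.1105, 0.1655, 0.2297, 0.1510, 0.1678, 0.1753], E[r] = 3.4682, γ^t·E[r] = 2.809219, running G = 9.850885
t=3: π = [0.1117, 0.1655, 0.2308, 0.1481, 0.1679, 0.1761], E[r] = 3.4729, γ^t·E[r] = 2.531777, running G = 12.382663
t=4: π = [0.1119, 0.1652, 0.2305, 0.1481, 0.1681, 0.1762], E[r] = 3.4733, γ^t·E[r] = 2.278805, running G = 14.661468
t=5: π = [0.1119, 0.1652, 0.2304, 0.1481, 0.1681, 0.1762], E[r] = 3.4733, γ^t·E[r] = 2.050947, running G = 16.712415
t=6: π = [0.1119, 0.1652, 0.2304, 0.1481, 0.1681, 0.1762], E[r] = 3.4733, γ^t·E[r] = 1.845842, running G = 18.558257
t=7: π = [0.1119, 0.1652, 0.2304, 0.1481, 0.1681, 0.1762], E[r] = 3.4733, γ^t·E[r] = 1.661257, running G = 20.219514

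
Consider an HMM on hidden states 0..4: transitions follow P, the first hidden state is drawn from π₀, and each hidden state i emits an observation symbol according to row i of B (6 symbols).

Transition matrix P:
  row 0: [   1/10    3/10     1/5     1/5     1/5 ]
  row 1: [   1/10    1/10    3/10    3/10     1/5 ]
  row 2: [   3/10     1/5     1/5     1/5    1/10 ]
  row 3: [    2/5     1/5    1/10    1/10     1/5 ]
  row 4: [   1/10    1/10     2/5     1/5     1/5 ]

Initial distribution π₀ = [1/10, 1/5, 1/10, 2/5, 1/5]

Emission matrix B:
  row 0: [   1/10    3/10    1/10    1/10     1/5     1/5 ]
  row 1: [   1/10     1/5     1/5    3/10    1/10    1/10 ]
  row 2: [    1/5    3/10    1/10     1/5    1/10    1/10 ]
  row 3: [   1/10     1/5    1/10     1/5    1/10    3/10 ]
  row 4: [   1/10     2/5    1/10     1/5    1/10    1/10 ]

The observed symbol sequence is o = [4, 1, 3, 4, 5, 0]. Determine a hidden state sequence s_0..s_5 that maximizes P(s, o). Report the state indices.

path = [3, 0, 1, 3, 0, 2]

t=0: δ = [2.000e-02, 2.000e-02, 1.000e-02, 4.000e-02, 2.000e-02]  (obs o_0=4)
t=1: δ = [4.800e-03, 1.600e-03, 2.400e-03, 1.200e-03, 3.200e-03]  ψ = [3, 3, 4, 1, 3]  (obs o_1=1)
t=2: δ = [7.200e-05, 4.320e-04, 2.560e-04, 1.920e-04, 1.920e-04]  ψ = [2, 0, 4, 0, 0]  (obs o_2=3)
t=3: δ = [1.536e-05, 5.120e-06, 1.296e-05, 1.296e-05, 8.640e-06]  ψ = [2, 2, 1, 1, 1]  (obs o_3=4)
t=4: δ = [1.037e-06, 4.608e-07, 3.456e-07, 9.216e-07, 3.072e-07]  ψ = [3, 0, 4, 0, 0]  (obs o_4=5)
t=5: δ = [3.686e-08, 3.110e-08, 4.147e-08, 2.074e-08, 2.074e-08]  ψ = [3, 0, 0, 0, 0]  (obs o_5=0)
backtrack: best end state = 2; path = [3, 0, 1, 3, 0, 2]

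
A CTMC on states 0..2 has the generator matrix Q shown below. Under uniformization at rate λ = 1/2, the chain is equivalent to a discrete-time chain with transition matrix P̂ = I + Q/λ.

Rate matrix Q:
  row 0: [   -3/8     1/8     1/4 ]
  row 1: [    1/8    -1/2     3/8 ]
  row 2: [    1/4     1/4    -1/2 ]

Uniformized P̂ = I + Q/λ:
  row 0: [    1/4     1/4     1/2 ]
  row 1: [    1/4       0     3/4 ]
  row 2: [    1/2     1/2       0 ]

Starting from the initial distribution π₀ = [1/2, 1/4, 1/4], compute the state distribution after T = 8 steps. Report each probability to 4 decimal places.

t=0: π = [0.5000, 0.2500, 0.2500]
t=1: π = [0.3125, 0.2500, 0.4375]
t=2: π = [0.3594, 0.2969, 0.3438]
t=3: π = [0.3359, 0.2617, 0.4023]
t=4: π = [0.3506, 0.2852, 0.3643]
t=5: π = [0.3411, 0.2698, 0.3892]
t=6: π = [0.3473, 0.2798, 0.3729]
t=7: π = [0.3432, 0.2733, 0.3835]
t=8: π = [0.3459, 0.2776, 0.3765]

π = [0.3459, 0.2776, 0.3765]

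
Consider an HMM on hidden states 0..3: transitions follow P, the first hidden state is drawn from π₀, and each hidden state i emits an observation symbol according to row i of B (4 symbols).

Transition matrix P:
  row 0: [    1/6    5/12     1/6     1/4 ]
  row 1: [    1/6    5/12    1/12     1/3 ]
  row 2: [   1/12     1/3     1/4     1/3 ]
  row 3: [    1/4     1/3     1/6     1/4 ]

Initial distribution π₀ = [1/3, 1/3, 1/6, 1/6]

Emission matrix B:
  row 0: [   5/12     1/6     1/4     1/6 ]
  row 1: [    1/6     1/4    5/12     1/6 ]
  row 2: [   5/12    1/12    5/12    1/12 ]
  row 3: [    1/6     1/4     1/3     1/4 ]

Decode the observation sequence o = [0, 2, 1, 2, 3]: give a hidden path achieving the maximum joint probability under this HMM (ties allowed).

path = [0, 1, 1, 1, 3]

t=0: δ = [1.389e-01, 5.556e-02, 6.944e-02, 2.778e-02]  (obs o_0=0)
t=1: δ = [5.787e-03, 2.411e-02, 9.645e-03, 1.157e-02]  ψ = [0, 0, 0, 0]  (obs o_1=2)
t=2: δ = [6.698e-04, 2.512e-03, 2.009e-04, 2.009e-03]  ψ = [1, 1, 2, 1]  (obs o_2=1)
t=3: δ = [1.256e-04, 4.361e-04, 1.395e-04, 2.791e-04]  ψ = [3, 1, 3, 1]  (obs o_3=2)
t=4: δ = [1.211e-05, 3.028e-05, 3.876e-06, 3.634e-05]  ψ = [1, 1, 3, 1]  (obs o_4=3)
backtrack: best end state = 3; path = [0, 1, 1, 1, 3]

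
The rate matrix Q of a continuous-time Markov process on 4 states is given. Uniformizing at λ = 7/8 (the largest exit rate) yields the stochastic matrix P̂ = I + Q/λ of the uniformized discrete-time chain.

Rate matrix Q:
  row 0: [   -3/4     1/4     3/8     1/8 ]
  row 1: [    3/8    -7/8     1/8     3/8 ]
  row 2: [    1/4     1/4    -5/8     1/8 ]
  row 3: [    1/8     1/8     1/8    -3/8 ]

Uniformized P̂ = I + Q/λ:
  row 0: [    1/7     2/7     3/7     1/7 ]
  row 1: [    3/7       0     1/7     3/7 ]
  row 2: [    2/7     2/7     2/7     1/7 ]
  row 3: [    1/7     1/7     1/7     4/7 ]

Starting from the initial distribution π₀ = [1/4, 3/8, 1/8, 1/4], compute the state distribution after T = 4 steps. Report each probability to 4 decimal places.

π = [0.2293, 0.1847, 0.2442, 0.3417]

t=0: π = [0.2500, 0.3750, 0.1250, 0.2500]
t=1: π = [0.2679, 0.1429, 0.2321, 0.3571]
t=2: π = [0.2168, 0.1939, 0.2526, 0.3367]
t=3: π = [0.2343, 0.1822, 0.2409, 0.3426]
t=4: π = [0.2293, 0.1847, 0.2442, 0.3417]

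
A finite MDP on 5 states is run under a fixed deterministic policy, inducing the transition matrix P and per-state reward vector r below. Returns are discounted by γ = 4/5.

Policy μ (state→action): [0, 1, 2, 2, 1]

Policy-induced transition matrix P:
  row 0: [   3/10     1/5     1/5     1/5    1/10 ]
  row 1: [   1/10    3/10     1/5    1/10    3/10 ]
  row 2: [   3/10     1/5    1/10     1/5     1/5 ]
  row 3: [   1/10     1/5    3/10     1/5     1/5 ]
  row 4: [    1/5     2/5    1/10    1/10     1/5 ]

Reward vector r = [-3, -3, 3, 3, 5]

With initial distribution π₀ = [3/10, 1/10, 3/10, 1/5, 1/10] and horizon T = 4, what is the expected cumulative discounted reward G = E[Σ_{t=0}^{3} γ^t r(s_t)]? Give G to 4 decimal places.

t=0: π = [0.3000, 0.1000, 0.3000, 0.2000, 0.1000], E[r] = 0.8000, γ^t·E[r] = 0.800000, running G = 0.800000
t=1: π = [0.2300, 0.2300, 0.1800, 0.1800, 0.1800], E[r] = 0.6000, γ^t·E[r] = 0.480000, running G = 1.280000
t=2: π = [0.2000, 0.2590, 0.1820, 0.1590, 0.2000], E[r] = 0.6460, γ^t·E[r] = 0.413440, running G = 1.693440
t=3: π = [0.1964, 0.2659, 0.1777, 0.1541, 0.2059], E[r] = 0.6380, γ^t·E[r] = 0.326656, running G = 2.020096

G = 2.0201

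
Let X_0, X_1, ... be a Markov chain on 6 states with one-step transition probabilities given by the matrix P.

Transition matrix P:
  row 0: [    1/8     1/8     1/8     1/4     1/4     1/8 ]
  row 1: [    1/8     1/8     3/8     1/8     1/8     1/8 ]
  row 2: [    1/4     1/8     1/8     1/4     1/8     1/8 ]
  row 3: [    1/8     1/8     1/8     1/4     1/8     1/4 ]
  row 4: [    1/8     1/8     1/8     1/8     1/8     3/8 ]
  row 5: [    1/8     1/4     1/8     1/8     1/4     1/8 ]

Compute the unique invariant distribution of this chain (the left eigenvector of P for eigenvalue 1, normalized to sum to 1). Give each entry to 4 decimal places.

Balance equations π_j = Σ_i π_i·P[i][j]:
  π_0 = 1/8·π_0 + 1/8·π_1 + 1/4·π_2 + 1/8·π_3 + 1/8·π_4 + 1/8·π_5
  π_1 = 1/8·π_0 + 1/8·π_1 + 1/8·π_2 + 1/8·π_3 + 1/8·π_4 + 1/4·π_5
  π_2 = 1/8·π_0 + 3/8·π_1 + 1/8·π_2 + 1/8·π_3 + 1/8·π_4 + 1/8·π_5
  π_3 = 1/4·π_0 + 1/8·π_1 + 1/4·π_2 + 1/4·π_3 + 1/8·π_4 + 1/8·π_5
  π_4 = 1/4·π_0 + 1/8·π_1 + 1/8·π_2 + 1/8·π_3 + 1/8·π_4 + 1/4·π_5
  normalize: π_0 + π_1 + π_2 + π_3 + π_4 + π_5 = 1
Solving the linear system gives exactly π = [2688/18503, 5505/37006, 3001/18503, 3456/18503, 6177/37006, 3517/18503].

π = [0.1453, 0.1488, 0.1622, 0.1868, 0.1669, 0.1901]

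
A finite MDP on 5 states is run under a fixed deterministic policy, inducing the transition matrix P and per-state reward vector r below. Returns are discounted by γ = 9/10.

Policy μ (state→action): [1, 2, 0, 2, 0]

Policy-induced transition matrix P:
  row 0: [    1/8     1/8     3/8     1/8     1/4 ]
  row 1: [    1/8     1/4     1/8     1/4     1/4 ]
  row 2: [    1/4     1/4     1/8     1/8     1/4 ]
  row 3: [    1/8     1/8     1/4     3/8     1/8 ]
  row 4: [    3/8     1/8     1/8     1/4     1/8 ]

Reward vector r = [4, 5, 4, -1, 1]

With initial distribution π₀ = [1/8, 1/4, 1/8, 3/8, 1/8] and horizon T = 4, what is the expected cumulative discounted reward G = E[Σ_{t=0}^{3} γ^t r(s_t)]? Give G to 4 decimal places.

G = 7.7798

t=0: π = [0.1250, 0.2500, 0.1250, 0.3750, 0.1250], E[r] = 2.0000, γ^t·E[r] = 2.000000, running G = 2.000000
t=1: π = [0.1719, 0.1719, 0.2031, 0.2656, 0.1875], E[r] = 2.2813, γ^t·E[r] = 2.053125, running G = 4.053125
t=2: π = [0.1973, 0.1719, 0.2012, 0.2363, 0.1934], E[r] = 2.4102, γ^t·E[r] = 1.952227, running G = 6.005352
t=3: π = [0.1985, 0.1716, 0.2039, 0.2297, 0.1963], E[r] = 2.4341, γ^t·E[r] = 1.774446, running G = 7.779797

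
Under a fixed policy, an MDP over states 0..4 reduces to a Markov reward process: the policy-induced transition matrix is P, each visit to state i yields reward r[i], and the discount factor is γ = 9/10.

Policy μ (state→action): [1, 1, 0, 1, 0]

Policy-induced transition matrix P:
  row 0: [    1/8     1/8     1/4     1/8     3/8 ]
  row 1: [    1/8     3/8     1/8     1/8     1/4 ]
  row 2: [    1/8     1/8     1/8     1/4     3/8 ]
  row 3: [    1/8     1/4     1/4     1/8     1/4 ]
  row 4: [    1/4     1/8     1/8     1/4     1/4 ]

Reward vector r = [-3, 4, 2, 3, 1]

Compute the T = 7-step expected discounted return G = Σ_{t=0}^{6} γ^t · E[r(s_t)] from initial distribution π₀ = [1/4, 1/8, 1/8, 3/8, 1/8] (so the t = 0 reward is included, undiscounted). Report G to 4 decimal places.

t=0: π = [0.2500, 0.1250, 0.1250, 0.3750, 0.1250], E[r] = 1.2500, γ^t·E[r] = 1.250000, running G = 1.250000
t=1: π = [0.1406, 0.2031, 0.2031, 0.1563, 0.2969], E[r] = 1.5625, γ^t·E[r] = 1.406250, running G = 2.656250
t=2: π = [0.1621, 0.1953, 0.1621, 0.1875, 0.2930], E[r] = 1.4746, γ^t·E[r] = 1.194434, running G = 3.850684
t=3: π = [0.1616, 0.1973, 0.1687, 0.1819, 0.2905], E[r] = 1.4778, γ^t·E[r] = 1.077304, running G = 4.927988
t=4: π = [0.1613, 0.1971, 0.1679, 0.1824, 0.2913], E[r] = 1.4786, γ^t·E[r] = 0.970134, running G = 5.898122
t=5: π = [0.1614, 0.1971, 0.1680, 0.1824, 0.2912], E[r] = 1.4783, γ^t·E[r] = 0.872932, running G = 6.771053
t=6: π = [0.1614, 0.1971, 0.1680, 0.1824, 0.2912], E[r] = 1.4784, γ^t·E[r] = 0.785671, running G = 7.556724

G = 7.5567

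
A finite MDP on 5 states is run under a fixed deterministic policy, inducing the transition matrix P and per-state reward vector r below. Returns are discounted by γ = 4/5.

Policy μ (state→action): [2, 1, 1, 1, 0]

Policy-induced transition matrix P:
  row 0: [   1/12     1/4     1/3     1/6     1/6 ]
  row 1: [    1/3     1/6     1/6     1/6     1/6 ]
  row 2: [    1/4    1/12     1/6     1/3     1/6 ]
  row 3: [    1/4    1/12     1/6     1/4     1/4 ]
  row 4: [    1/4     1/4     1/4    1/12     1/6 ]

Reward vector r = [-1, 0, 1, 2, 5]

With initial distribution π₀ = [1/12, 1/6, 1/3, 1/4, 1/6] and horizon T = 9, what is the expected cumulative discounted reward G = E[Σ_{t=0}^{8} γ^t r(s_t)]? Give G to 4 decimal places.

t=0: π = [0.0833, 0.1667, 0.3333, 0.2500, 0.1667], E[r] = 1.5833, γ^t·E[r] = 1.583333, running G = 1.583333
t=1: π = [0.2500, 0.1389, 0.1944, 0.2292, 0.1875], E[r] = 1.3403, γ^t·E[r] = 1.072222, running G = 2.655556
t=2: π = [0.2199, 0.1678, 0.2240, 0.2025, 0.1858], E[r] = 1.3380, γ^t·E[r] = 0.856296, running G = 3.511852
t=3: π = [0.2273, 0.1649, 0.2188, 0.2054, 0.1835], E[r] = 1.3200, γ^t·E[r] = 0.675827, running G = 4.187679
t=4: π = [0.2259, 0.1656, 0.2199, 0.2050, 0.1838], E[r] = 1.3228, γ^t·E[r] = 0.541826, running G = 4.729505
t=5: π = [0.2262, 0.1654, 0.2196, 0.2051, 0.1837], E[r] = 1.3223, γ^t·E[r] = 0.433307, running G = 5.162811
t=6: π = [0.2261, 0.1654, 0.2197, 0.2050, 0.1838], E[r] = 1.3225, γ^t·E[r] = 0.346674, running G = 5.509485
t=7: π = [0.2261, 0.1654, 0.2197, 0.2051, 0.1838], E[r] = 1.3224, γ^t·E[r] = 0.277334, running G = 5.786819
t=8: π = [0.2261, 0.1654, 0.2197, 0.2051, 0.1838], E[r] = 1.3224, γ^t·E[r] = 0.221868, running G = 6.008688

G = 6.0087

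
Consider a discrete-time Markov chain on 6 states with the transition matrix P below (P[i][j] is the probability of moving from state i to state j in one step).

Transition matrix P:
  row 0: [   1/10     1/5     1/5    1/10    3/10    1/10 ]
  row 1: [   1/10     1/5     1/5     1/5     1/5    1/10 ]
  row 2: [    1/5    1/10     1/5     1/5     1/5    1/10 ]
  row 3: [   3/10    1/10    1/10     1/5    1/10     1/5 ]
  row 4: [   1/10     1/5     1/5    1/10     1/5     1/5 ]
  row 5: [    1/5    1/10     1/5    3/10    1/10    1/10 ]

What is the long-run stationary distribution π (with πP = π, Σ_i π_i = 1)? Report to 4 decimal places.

π = [0.1675, 0.1503, 0.1822, 0.1784, 0.1853, 0.1364]

Balance equations π_j = Σ_i π_i·P[i][j]:
  π_0 = 1/10·π_0 + 1/10·π_1 + 1/5·π_2 + 3/10·π_3 + 1/10·π_4 + 1/5·π_5
  π_1 = 1/5·π_0 + 1/5·π_1 + 1/10·π_2 + 1/10·π_3 + 1/5·π_4 + 1/10·π_5
  π_2 = 1/5·π_0 + 1/5·π_1 + 1/5·π_2 + 1/10·π_3 + 1/5·π_4 + 1/5·π_5
  π_3 = 1/10·π_0 + 1/5·π_1 + 1/5·π_2 + 1/5·π_3 + 1/10·π_4 + 3/10·π_5
  π_4 = 3/10·π_0 + 1/5·π_1 + 1/5·π_2 + 1/10·π_3 + 1/5·π_4 + 1/10·π_5
  normalize: π_0 + π_1 + π_2 + π_3 + π_4 + π_5 = 1
Solving the linear system gives exactly π = [3387/20218, 3039/20218, 3683/20218, 1803/10109, 1873/10109, 3/22].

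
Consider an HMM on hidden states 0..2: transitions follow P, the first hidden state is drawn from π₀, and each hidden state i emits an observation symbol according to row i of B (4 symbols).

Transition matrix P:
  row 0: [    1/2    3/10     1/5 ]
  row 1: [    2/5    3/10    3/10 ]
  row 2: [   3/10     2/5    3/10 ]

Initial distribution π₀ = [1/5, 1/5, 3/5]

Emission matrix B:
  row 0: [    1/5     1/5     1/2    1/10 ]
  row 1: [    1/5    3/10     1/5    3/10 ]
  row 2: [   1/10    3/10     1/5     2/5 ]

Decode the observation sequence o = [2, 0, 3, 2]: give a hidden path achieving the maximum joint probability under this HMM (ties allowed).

t=0: δ = [1.000e-01, 4.000e-02, 1.200e-01]  (obs o_0=2)
t=1: δ = [1.000e-02, 9.600e-03, 3.600e-03]  ψ = [0, 2, 2]  (obs o_1=0)
t=2: δ = [5.000e-04, 9.000e-04, 1.152e-03]  ψ = [0, 0, 1]  (obs o_2=3)
t=3: δ = [1.800e-04, 9.216e-05, 6.912e-05]  ψ = [1, 2, 2]  (obs o_3=2)
backtrack: best end state = 0; path = [0, 0, 1, 0]

path = [0, 0, 1, 0]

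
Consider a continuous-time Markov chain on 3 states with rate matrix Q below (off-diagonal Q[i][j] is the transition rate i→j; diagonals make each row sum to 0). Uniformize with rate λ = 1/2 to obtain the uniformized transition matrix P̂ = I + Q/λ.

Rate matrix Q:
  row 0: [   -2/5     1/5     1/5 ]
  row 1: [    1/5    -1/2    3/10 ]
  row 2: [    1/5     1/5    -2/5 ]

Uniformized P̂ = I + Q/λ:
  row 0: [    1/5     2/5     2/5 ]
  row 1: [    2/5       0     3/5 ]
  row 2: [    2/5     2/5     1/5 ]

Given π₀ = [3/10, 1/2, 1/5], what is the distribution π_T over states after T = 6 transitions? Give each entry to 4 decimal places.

t=0: π = [0.3000, 0.5000, 0.2000]
t=1: π = [0.3400, 0.2000, 0.4600]
t=2: π = [0.3320, 0.3200, 0.3480]
t=3: π = [0.3336, 0.2720, 0.3944]
t=4: π = [0.3333, 0.2912, 0.3755]
t=5: π = [0.3333, 0.2835, 0.3831]
t=6: π = [0.3333, 0.2866, 0.3801]

π = [0.3333, 0.2866, 0.3801]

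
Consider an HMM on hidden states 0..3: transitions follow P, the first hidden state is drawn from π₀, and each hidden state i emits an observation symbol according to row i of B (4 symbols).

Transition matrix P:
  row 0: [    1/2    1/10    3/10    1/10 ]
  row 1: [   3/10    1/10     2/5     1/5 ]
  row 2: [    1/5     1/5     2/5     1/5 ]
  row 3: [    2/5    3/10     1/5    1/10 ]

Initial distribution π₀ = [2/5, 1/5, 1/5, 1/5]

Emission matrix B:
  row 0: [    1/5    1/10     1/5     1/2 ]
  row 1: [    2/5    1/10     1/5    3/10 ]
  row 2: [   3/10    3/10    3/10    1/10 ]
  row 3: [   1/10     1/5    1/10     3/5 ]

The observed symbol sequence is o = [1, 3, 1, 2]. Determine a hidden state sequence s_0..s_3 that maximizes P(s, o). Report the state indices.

path = [0, 0, 2, 2]

t=0: δ = [4.000e-02, 2.000e-02, 6.000e-02, 4.000e-02]  (obs o_0=1)
t=1: δ = [1.000e-02, 3.600e-03, 2.400e-03, 7.200e-03]  ψ = [0, 2, 2, 2]  (obs o_1=3)
t=2: δ = [5.000e-04, 2.160e-04, 9.000e-04, 2.000e-04]  ψ = [0, 3, 0, 0]  (obs o_2=1)
t=3: δ = [5.000e-05, 3.600e-05, 1.080e-04, 1.800e-05]  ψ = [0, 2, 2, 2]  (obs o_3=2)
backtrack: best end state = 2; path = [0, 0, 2, 2]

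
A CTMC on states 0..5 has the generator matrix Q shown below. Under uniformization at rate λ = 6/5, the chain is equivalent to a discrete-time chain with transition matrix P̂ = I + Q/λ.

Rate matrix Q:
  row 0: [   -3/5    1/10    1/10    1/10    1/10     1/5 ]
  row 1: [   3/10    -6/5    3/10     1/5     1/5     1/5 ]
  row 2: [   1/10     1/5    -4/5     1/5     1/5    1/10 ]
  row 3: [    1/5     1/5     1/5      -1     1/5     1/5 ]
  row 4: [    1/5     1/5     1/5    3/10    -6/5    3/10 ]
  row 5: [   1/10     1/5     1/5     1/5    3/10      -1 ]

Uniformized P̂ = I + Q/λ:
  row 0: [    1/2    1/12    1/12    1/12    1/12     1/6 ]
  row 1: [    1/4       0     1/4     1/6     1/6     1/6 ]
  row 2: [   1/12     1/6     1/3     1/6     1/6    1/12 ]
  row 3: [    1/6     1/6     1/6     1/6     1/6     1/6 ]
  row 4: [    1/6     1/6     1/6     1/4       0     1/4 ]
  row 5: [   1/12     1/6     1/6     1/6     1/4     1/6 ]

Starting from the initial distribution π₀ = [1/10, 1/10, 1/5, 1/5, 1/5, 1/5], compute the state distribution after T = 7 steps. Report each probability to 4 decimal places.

t=0: π = [0.1000, 0.1000, 0.2000, 0.2000, 0.2000, 0.2000]
t=1: π = [0.1750, 0.1417, 0.2000, 0.1750, 0.1417, 0.1667]
t=2: π = [0.2063, 0.1285, 0.1972, 0.1639, 0.1424, 0.1618]
t=3: π = [0.2162, 0.1281, 0.1931, 0.1613, 0.1392, 0.1621]
t=4: π = [0.2198, 0.1273, 0.1915, 0.1603, 0.1390, 0.1622]
t=5: π = [0.2211, 0.1271, 0.1909, 0.1599, 0.1387, 0.1623]
t=6: π = [0.2215, 0.1271, 0.1907, 0.1598, 0.1387, 0.1623]
t=7: π = [0.2217, 0.1270, 0.1906, 0.1598, 0.1386, 0.1623]

π = [0.2217, 0.1270, 0.1906, 0.1598, 0.1386, 0.1623]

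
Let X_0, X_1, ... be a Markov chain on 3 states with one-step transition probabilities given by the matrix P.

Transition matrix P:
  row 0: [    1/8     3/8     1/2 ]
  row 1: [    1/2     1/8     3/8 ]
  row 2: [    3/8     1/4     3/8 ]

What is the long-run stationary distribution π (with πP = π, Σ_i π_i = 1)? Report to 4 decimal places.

π = [0.3258, 0.2584, 0.4157]

Balance equations π_j = Σ_i π_i·P[i][j]:
  π_0 = 1/8·π_0 + 1/2·π_1 + 3/8·π_2
  π_1 = 3/8·π_0 + 1/8·π_1 + 1/4·π_2
  normalize: π_0 + π_1 + π_2 = 1
Solving the linear system gives exactly π = [29/89, 23/89, 37/89].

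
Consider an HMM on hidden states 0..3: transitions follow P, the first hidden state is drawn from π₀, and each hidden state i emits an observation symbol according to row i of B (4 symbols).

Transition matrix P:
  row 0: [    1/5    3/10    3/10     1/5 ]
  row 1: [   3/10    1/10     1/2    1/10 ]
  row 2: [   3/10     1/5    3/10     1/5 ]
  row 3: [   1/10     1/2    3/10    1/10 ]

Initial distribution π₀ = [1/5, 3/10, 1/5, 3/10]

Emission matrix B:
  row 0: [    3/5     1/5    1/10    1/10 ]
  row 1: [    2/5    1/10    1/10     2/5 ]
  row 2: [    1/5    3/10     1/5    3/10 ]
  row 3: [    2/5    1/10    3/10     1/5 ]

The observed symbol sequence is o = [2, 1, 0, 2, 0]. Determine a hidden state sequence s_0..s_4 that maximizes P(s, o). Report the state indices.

path = [3, 2, 0, 3, 1]

t=0: δ = [2.000e-02, 3.000e-02, 4.000e-02, 9.000e-02]  (obs o_0=2)
t=1: δ = [2.400e-03, 4.500e-03, 8.100e-03, 9.000e-04]  ψ = [2, 3, 3, 3]  (obs o_1=1)
t=2: δ = [1.458e-03, 6.480e-04, 4.860e-04, 6.480e-04]  ψ = [2, 2, 2, 2]  (obs o_2=0)
t=3: δ = [2.916e-05, 4.374e-05, 8.748e-05, 8.748e-05]  ψ = [0, 0, 0, 0]  (obs o_3=2)
t=4: δ = [1.575e-05, 1.750e-05, 5.249e-06, 6.998e-06]  ψ = [2, 3, 2, 2]  (obs o_4=0)
backtrack: best end state = 1; path = [3, 2, 0, 3, 1]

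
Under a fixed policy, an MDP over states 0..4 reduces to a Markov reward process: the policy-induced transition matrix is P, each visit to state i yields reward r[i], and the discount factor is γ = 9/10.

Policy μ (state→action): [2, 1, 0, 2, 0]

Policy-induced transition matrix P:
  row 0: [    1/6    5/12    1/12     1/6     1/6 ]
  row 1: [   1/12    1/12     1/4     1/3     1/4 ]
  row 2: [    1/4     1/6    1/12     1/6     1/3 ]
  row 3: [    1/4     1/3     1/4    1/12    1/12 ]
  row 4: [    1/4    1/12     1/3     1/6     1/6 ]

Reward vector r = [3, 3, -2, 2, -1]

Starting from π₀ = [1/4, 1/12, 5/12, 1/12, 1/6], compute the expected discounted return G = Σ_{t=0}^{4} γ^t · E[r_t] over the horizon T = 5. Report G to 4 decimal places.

t=0: π = [0.2500, 0.0833, 0.4167, 0.0833, 0.1667], E[r] = 0.1667, γ^t·E[r] = 0.166667, running G = 0.166667
t=1: π = [0.2153, 0.2222, 0.1528, 0.1736, 0.2361], E[r] = 1.1181, γ^t·E[r] = 1.006250, running G = 1.172917
t=2: π = [0.1950, 0.2112, 0.2083, 0.1892, 0.1962], E[r] = 0.9844, γ^t·E[r] = 0.797344, running G = 1.970260
t=3: π = [0.1985, 0.2130, 0.1991, 0.1861, 0.2032], E[r] = 1.0054, γ^t·E[r] = 0.732938, running G = 2.703198
t=4: π = [0.1980, 0.2126, 0.2007, 0.1867, 0.2021], E[r] = 1.0017, γ^t·E[r] = 0.657194, running G = 3.360392

G = 3.3604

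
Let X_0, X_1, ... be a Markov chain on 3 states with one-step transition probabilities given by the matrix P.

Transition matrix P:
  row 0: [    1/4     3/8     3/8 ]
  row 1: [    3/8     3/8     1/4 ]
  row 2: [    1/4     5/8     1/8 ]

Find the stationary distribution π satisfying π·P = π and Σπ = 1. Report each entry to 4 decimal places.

π = [0.3049, 0.4390, 0.2561]

Balance equations π_j = Σ_i π_i·P[i][j]:
  π_0 = 1/4·π_0 + 3/8·π_1 + 1/4·π_2
  π_1 = 3/8·π_0 + 3/8·π_1 + 5/8·π_2
  normalize: π_0 + π_1 + π_2 = 1
Solving the linear system gives exactly π = [25/82, 18/41, 21/82].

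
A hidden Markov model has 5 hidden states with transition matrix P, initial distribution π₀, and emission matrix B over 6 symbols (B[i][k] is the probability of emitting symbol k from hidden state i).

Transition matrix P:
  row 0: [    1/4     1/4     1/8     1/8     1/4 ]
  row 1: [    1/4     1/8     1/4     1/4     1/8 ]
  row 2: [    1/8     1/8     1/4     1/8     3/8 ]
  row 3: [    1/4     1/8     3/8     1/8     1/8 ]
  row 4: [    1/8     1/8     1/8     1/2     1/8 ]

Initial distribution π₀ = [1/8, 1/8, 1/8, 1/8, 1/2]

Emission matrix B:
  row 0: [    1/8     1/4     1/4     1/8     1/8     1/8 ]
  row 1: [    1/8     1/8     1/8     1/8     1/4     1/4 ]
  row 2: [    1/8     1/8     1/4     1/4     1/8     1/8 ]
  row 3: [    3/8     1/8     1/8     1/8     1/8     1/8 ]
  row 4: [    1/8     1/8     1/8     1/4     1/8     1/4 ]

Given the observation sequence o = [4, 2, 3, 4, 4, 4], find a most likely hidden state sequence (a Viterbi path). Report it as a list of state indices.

path = [4, 3, 2, 4, 3, 2]

t=0: δ = [1.562e-02, 3.125e-02, 1.562e-02, 1.562e-02, 6.250e-02]  (obs o_0=4)
t=1: δ = [1.953e-03, 9.766e-04, 1.953e-03, 3.906e-03, 9.766e-04]  ψ = [1, 4, 1, 4, 4]  (obs o_1=2)
t=2: δ = [1.221e-04, 6.104e-05, 3.662e-04, 6.104e-05, 1.831e-04]  ψ = [3, 0, 3, 3, 2]  (obs o_2=3)
t=3: δ = [5.722e-06, 1.144e-05, 1.144e-05, 1.144e-05, 1.717e-05]  ψ = [2, 2, 2, 4, 2]  (obs o_3=4)
t=4: δ = [3.576e-07, 5.364e-07, 5.364e-07, 1.073e-06, 5.364e-07]  ψ = [1, 4, 3, 4, 2]  (obs o_4=4)
t=5: δ = [3.353e-08, 3.353e-08, 5.029e-08, 3.353e-08, 2.515e-08]  ψ = [3, 3, 3, 4, 2]  (obs o_5=4)
backtrack: best end state = 2; path = [4, 3, 2, 4, 3, 2]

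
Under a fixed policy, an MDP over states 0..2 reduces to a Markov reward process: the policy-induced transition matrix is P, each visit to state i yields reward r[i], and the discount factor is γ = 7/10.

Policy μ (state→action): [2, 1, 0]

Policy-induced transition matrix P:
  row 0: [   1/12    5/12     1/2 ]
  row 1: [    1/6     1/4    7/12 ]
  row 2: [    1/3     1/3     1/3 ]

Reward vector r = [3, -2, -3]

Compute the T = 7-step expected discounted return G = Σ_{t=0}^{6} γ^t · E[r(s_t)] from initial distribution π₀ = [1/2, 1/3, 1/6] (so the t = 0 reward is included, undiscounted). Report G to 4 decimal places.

t=0: π = [0.5000, 0.3333, 0.1667], E[r] = 0.3333, γ^t·E[r] = 0.333333, running G = 0.333333
t=1: π = [0.1528, 0.3472, 0.5000], E[r] = -1.7361, γ^t·E[r] = -1.215278, running G = -0.881944
t=2: π = [0.2373, 0.3171, 0.4456], E[r] = -1.2593, γ^t·E[r] = -0.617037, running G = -1.498981
t=3: π = [0.2212, 0.3267, 0.4522], E[r] = -1.3464, γ^t·E[r] = -0.461799, running G = -1.960781
t=4: π = [0.2236, 0.3245, 0.4519], E[r] = -1.3339, γ^t·E[r] = -0.320265, running G = -2.281046
t=5: π = [0.2233, 0.3249, 0.4517], E[r] = -1.3350, γ^t·E[r] = -0.224376, running G = -2.505421
t=6: π = [0.2233, 0.3249, 0.4518], E[r] = -1.3351, γ^t·E[r] = -0.157070, running G = -2.662491

G = -2.6625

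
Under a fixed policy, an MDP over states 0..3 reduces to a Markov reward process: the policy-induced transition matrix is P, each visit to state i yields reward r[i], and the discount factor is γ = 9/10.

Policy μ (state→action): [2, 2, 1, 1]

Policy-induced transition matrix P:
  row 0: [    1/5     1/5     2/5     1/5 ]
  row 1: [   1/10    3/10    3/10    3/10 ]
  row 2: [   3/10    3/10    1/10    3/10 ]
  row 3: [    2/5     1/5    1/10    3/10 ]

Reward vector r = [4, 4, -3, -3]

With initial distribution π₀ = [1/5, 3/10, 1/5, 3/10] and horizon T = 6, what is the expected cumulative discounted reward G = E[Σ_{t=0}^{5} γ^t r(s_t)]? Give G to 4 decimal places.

G = 2.3428

t=0: π = [0.2000, 0.3000, 0.2000, 0.3000], E[r] = 0.5000, γ^t·E[r] = 0.500000, running G = 0.500000
t=1: π = [0.2500, 0.2500, 0.2200, 0.2800], E[r] = 0.5000, γ^t·E[r] = 0.450000, running G = 0.950000
t=2: π = [0.2530, 0.2470, 0.2250, 0.2750], E[r] = 0.5000, γ^t·E[r] = 0.405000, running G = 1.355000
t=3: π = [0.2528, 0.2472, 0.2253, 0.2747], E[r] = 0.5000, γ^t·E[r] = 0.364500, running G = 1.719500
t=4: π = [0.2528, 0.2473, 0.2253, 0.2747], E[r] = 0.5000, γ^t·E[r] = 0.328050, running G = 2.047550
t=5: π = [0.2527, 0.2473, 0.2253, 0.2747], E[r] = 0.5000, γ^t·E[r] = 0.295245, running G = 2.342795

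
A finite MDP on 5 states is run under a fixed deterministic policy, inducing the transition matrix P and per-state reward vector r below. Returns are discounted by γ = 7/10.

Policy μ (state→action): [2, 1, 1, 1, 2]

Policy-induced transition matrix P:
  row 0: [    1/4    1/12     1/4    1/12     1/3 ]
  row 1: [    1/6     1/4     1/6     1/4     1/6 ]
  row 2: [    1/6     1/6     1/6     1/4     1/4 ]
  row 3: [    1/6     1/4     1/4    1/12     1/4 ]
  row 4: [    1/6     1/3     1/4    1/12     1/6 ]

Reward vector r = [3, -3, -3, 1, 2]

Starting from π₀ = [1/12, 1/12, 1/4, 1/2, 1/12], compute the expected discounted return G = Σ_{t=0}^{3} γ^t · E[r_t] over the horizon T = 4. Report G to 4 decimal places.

t=0: π = [0.0833, 0.0833, 0.2500, 0.5000, 0.0833], E[r] = -0.0833, γ^t·E[r] = -0.083333, running G = -0.083333
t=1: π = [0.1736, 0.2222, 0.2222, 0.1389, 0.2431], E[r] = -0.1875, γ^t·E[r] = -0.131250, running G = -0.214583
t=2: π = [0.1811, 0.2228, 0.2130, 0.1574, 0.2257], E[r] = -0.1551, γ^t·E[r] = -0.075995, running G = -0.290579
t=3: π = [0.1818, 0.2209, 0.2137, 0.1560, 0.2277], E[r] = -0.1470, γ^t·E[r] = -0.050418, running G = -0.340997

G = -0.3410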